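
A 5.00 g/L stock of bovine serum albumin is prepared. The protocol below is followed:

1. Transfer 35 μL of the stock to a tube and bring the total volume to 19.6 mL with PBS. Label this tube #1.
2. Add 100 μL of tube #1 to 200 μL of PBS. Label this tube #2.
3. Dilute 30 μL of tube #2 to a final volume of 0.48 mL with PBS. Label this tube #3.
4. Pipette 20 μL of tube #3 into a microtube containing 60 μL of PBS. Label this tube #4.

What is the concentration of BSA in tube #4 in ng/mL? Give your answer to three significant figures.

Step 1: 35 μL brought to 19.6 mL → factor 19600/35 = 560
Step 2: 100 μL + 200 μL = 300 μL total → factor 300/100 = 3
Step 3: 30 μL brought to 0.48 mL → factor 480/30 = 16
Step 4: 20 μL + 60 μL = 80 μL total → factor 80/20 = 4
Overall dilution factor = 560 × 3 × 16 × 4 = 1.0752 × 10^5
Final = 5.00 g/L / 1.0752 × 10^5 = 4.650 × 10^-5 g/L = 46.5 ng/mL

46.5 ng/mL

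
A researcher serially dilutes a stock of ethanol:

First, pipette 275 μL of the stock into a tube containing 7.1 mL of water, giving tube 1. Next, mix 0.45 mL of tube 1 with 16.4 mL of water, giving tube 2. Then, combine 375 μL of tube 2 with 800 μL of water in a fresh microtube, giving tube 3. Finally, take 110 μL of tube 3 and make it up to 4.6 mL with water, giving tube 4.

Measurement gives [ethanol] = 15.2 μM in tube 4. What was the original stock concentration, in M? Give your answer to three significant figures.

2.00 M

Step 1: 275 μL + 7.1 mL = 7375 μL total → factor 7375/275 = 26.818
Step 2: 0.45 mL + 16.4 mL = 16.85 mL total → factor 16.85/0.45 = 37.444
Step 3: 375 μL + 800 μL = 1175 μL total → factor 1175/375 = 3.1333
Step 4: 110 μL brought to 4.6 mL → factor 4600/110 = 41.818
Overall dilution factor = 26.818 × 37.444 × 3.1333 × 41.818 = 1.3158 × 10^5
Stock = 15.2 μM × 1.3158 × 10^5 = 2.000 × 10^6 μM = 2.00 M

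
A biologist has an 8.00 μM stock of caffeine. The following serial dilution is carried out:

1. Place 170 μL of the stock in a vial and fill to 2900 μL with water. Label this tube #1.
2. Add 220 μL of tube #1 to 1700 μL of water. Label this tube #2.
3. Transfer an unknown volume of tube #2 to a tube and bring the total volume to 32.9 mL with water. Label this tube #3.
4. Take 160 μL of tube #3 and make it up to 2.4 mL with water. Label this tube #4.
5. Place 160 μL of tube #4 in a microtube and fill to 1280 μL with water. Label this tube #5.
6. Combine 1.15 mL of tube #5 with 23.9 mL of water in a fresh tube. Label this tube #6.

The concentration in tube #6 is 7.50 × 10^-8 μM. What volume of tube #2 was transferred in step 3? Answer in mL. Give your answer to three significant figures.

0.120 mL

Step 1: 170 μL brought to 2900 μL → factor 2900/170 = 17.059
Step 2: 220 μL + 1700 μL = 1920 μL total → factor 1920/220 = 8.7273
Step 3: v brought to 32.9 mL → factor = 32.9 mL/v
Step 4: 160 μL brought to 2.4 mL → factor 2400/160 = 15
Step 5: 160 μL brought to 1280 μL → factor 1280/160 = 8
Step 6: 1.15 mL + 23.9 mL = 25.05 mL total → factor 25.05/1.15 = 21.783
Product of known-step factors = 3.8915 × 10^5
Overall factor = 8.00 μM / (7.50 × 10^-8 μM) = 1.0667 × 10^8
Step-3 factor = 1.0667 × 10^8 / 3.8915 × 10^5 = 274.1
v = 32.9 mL / 274.1 = 0.120 mL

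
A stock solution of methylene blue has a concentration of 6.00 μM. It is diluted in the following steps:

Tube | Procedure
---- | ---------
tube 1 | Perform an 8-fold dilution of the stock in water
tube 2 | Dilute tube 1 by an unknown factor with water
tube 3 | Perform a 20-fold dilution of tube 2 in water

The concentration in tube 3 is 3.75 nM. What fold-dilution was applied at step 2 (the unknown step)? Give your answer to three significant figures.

10.0-fold

Step 1: 8-fold → factor 8
Step 2: unknown factor x
Step 3: 20-fold → factor 20
Product of known-step factors = 160
Overall factor = 6.00 μM / (3.75 nM) = 1600
x = 1600 / 160 = 10.0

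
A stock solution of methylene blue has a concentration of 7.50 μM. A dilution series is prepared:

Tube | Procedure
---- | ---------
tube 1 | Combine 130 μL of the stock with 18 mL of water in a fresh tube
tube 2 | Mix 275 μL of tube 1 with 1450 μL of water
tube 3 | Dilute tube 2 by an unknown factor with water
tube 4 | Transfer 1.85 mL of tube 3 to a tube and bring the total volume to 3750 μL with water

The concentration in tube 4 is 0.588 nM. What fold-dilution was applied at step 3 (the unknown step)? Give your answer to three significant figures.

7.19-fold

Step 1: 130 μL + 18 mL = 18130 μL total → factor 18130/130 = 139.46
Step 2: 275 μL + 1450 μL = 1725 μL total → factor 1725/275 = 6.2727
Step 3: unknown factor x
Step 4: 1.85 mL brought to 3750 μL → factor 3.75/1.85 = 2.027
Product of known-step factors = 1773.3
Overall factor = 7.50 μM / (0.588 nM) = 12755
x = 12755 / 1773.3 = 7.19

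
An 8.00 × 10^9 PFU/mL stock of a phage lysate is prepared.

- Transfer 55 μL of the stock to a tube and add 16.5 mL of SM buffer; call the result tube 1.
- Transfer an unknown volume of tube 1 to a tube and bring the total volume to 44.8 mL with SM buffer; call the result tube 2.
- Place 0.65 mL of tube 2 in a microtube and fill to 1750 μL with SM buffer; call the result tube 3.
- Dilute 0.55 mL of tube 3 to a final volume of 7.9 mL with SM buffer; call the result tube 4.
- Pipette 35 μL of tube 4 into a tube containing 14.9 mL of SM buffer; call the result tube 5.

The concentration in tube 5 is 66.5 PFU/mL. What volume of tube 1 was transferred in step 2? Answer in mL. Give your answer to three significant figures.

1.85 mL

Step 1: 55 μL + 16.5 mL = 16555 μL total → factor 16555/55 = 301
Step 2: v brought to 44.8 mL → factor = 44.8 mL/v
Step 3: 0.65 mL brought to 1750 μL → factor 1.75/0.65 = 2.6923
Step 4: 0.55 mL brought to 7.9 mL → factor 7.9/0.55 = 14.364
Step 5: 35 μL + 14.9 mL = 14935 μL total → factor 14935/35 = 426.71
Product of known-step factors = 4.967 × 10^6
Overall factor = 8.00 × 10^9 PFU/mL / (66.5 PFU/mL) = 1.203 × 10^8
Step-2 factor = 1.203 × 10^8 / 4.967 × 10^6 = 24.22
v = 44.8 mL / 24.22 = 1.85 mL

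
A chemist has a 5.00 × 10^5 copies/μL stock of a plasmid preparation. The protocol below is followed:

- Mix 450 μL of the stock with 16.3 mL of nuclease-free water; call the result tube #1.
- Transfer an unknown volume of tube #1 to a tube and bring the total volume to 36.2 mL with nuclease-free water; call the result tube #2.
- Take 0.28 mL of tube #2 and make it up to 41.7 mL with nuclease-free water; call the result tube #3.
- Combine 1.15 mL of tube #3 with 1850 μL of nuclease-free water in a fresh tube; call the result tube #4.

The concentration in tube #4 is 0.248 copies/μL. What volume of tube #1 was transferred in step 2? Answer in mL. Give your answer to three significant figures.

0.260 mL

Step 1: 450 μL + 16.3 mL = 16750 μL total → factor 16750/450 = 37.222
Step 2: v brought to 36.2 mL → factor = 36.2 mL/v
Step 3: 0.28 mL brought to 41.7 mL → factor 41.7/0.28 = 148.93
Step 4: 1.15 mL + 1850 μL = 3 mL total → factor 3/1.15 = 2.6087
Product of known-step factors = 14461
Overall factor = 5.00 × 10^5 copies/μL / (0.248 copies/μL) = 2.0161 × 10^6
Step-2 factor = 2.0161 × 10^6 / 14461 = 139.42
v = 36.2 mL / 139.42 = 0.260 mL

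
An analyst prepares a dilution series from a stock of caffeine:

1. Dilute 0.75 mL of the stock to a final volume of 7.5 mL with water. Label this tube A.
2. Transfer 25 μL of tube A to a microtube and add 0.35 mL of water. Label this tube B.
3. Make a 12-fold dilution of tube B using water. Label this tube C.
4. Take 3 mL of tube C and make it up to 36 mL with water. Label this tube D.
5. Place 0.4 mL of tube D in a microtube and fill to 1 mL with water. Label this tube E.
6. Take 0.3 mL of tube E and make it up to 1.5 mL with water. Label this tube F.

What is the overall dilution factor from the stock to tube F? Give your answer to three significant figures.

2.70 × 10^5

Step 1: 0.75 mL brought to 7.5 mL → factor 7.5/0.75 = 10
Step 2: 25 μL + 0.35 mL = 375 μL total → factor 375/25 = 15
Step 3: 12-fold → factor 12
Step 4: 3 mL brought to 36 mL → factor 36/3 = 12
Step 5: 0.4 mL brought to 1 mL → factor 1/0.4 = 2.5
Step 6: 0.3 mL brought to 1.5 mL → factor 1.5/0.3 = 5
Overall dilution factor = 10 × 15 × 12 × 12 × 2.5 × 5 = 2.7 × 10^5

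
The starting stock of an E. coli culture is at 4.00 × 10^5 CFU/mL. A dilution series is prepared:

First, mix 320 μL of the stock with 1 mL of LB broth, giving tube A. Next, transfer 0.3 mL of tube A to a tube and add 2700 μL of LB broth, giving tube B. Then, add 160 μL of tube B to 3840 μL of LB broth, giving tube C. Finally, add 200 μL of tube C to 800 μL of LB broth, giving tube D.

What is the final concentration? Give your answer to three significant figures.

77.6 CFU/mL

Step 1: 320 μL + 1 mL = 1320 μL total → factor 1320/320 = 4.125
Step 2: 0.3 mL + 2700 μL = 3 mL total → factor 3/0.3 = 10
Step 3: 160 μL + 3840 μL = 4000 μL total → factor 4000/160 = 25
Step 4: 200 μL + 800 μL = 1000 μL total → factor 1000/200 = 5
Overall dilution factor = 4.125 × 10 × 25 × 5 = 5156.2
Final = 4.00 × 10^5 CFU/mL / 5156.2 = 77.6 CFU/mL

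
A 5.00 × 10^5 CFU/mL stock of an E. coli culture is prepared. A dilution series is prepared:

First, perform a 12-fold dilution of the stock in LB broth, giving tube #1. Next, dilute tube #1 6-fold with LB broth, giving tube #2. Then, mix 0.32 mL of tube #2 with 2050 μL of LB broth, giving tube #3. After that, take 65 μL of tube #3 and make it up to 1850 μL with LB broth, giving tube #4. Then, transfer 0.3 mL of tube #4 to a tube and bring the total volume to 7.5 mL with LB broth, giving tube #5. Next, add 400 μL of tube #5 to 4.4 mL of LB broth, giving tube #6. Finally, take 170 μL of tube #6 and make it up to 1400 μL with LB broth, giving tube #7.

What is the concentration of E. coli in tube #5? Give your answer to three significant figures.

Step 1: 12-fold → factor 12
Step 2: 6-fold → factor 6
Step 3: 0.32 mL + 2050 μL = 2.37 mL total → factor 2.37/0.32 = 7.4062
Step 4: 65 μL brought to 1850 μL → factor 1850/65 = 28.462
Step 5: 0.3 mL brought to 7.5 mL → factor 7.5/0.3 = 25
Dilution factor through tube #5 = 12 × 6 × 7.4062 × 28.462 × 25 = 3.7943 × 10^5
[tube #5] = 5.00 × 10^5 CFU/mL / 3.7943 × 10^5 = 1.32 CFU/mL

1.32 CFU/mL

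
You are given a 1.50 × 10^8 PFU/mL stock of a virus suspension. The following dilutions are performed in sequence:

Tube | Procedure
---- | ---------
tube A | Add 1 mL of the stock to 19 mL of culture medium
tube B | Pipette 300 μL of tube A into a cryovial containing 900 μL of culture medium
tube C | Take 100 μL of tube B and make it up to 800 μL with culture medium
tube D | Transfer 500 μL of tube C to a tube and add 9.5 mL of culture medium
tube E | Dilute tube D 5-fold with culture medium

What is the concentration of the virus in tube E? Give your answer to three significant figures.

Step 1: 1 mL + 19 mL = 20 mL total → factor 20/1 = 20
Step 2: 300 μL + 900 μL = 1200 μL total → factor 1200/300 = 4
Step 3: 100 μL brought to 800 μL → factor 800/100 = 8
Step 4: 500 μL + 9.5 mL = 10000 μL total → factor 10000/500 = 20
Step 5: 5-fold → factor 5
Overall dilution factor = 20 × 4 × 8 × 20 × 5 = 64000
Final = 1.50 × 10^8 PFU/mL / 64000 = 2.34 × 10^3 PFU/mL

2.34 × 10^3 PFU/mL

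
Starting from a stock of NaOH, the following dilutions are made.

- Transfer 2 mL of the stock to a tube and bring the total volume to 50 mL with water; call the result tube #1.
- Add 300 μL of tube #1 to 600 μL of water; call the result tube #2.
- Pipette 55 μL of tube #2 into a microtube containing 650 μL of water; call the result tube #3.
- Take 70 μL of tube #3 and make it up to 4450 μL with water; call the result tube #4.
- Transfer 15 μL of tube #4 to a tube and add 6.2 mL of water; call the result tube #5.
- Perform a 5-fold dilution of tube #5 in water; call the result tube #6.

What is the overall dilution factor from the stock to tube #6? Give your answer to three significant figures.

1.27 × 10^8

Step 1: 2 mL brought to 50 mL → factor 50/2 = 25
Step 2: 300 μL + 600 μL = 900 μL total → factor 900/300 = 3
Step 3: 55 μL + 650 μL = 705 μL total → factor 705/55 = 12.818
Step 4: 70 μL brought to 4450 μL → factor 4450/70 = 63.571
Step 5: 15 μL + 6.2 mL = 6215 μL total → factor 6215/15 = 414.33
Step 6: 5-fold → factor 5
Overall dilution factor = 25 × 3 × 12.818 × 63.571 × 414.33 × 5 = 1.2661 × 10^8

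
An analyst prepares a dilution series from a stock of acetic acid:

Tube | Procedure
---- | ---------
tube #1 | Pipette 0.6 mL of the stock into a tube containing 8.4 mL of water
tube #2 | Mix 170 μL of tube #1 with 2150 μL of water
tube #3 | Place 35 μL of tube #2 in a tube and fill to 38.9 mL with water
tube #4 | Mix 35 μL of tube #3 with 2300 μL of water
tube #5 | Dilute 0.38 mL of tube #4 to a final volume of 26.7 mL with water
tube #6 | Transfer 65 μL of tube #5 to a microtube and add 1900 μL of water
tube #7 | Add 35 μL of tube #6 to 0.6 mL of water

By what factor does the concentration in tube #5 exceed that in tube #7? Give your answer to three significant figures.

548

Step 1: 0.6 mL + 8.4 mL = 9 mL total → factor 9/0.6 = 15
Step 2: 170 μL + 2150 μL = 2320 μL total → factor 2320/170 = 13.647
Step 3: 35 μL brought to 38.9 mL → factor 38900/35 = 1111.4
Step 4: 35 μL + 2300 μL = 2335 μL total → factor 2335/35 = 66.714
Step 5: 0.38 mL brought to 26.7 mL → factor 26.7/0.38 = 70.263
Step 6: 65 μL + 1900 μL = 1965 μL total → factor 1965/65 = 30.231
Step 7: 35 μL + 0.6 mL = 635 μL total → factor 635/35 = 18.143
Dilution factor to tube #5 = 1.0665 × 10^9; to tube #7 = 5.8494 × 10^11
[tube #5]/[tube #7] = (factor to tube #7)/(factor to tube #5) = 5.8494 × 10^11/1.0665 × 10^9 = 548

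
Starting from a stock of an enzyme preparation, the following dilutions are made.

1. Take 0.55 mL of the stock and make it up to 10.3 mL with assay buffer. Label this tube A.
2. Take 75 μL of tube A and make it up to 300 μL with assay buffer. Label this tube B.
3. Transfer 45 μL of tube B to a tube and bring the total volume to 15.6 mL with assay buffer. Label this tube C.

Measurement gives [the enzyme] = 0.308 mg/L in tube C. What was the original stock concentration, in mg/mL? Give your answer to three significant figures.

8.00 mg/mL

Step 1: 0.55 mL brought to 10.3 mL → factor 10.3/0.55 = 18.727
Step 2: 75 μL brought to 300 μL → factor 300/75 = 4
Step 3: 45 μL brought to 15.6 mL → factor 15600/45 = 346.67
Overall dilution factor = 18.727 × 4 × 346.67 = 25968
Stock = 0.308 mg/L × 25968 = 7998 mg/L = 8.00 mg/mL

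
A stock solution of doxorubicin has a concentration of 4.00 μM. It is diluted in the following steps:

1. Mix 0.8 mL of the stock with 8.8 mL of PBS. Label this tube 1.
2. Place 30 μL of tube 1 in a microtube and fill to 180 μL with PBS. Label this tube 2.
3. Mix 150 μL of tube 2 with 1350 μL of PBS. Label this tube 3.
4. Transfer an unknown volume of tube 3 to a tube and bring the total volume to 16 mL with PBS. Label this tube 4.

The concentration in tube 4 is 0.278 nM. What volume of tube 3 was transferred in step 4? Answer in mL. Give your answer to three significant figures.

0.801 mL

Step 1: 0.8 mL + 8.8 mL = 9.6 mL total → factor 9.6/0.8 = 12
Step 2: 30 μL brought to 180 μL → factor 180/30 = 6
Step 3: 150 μL + 1350 μL = 1500 μL total → factor 1500/150 = 10
Step 4: v brought to 16 mL → factor = 16 mL/v
Product of known-step factors = 720
Overall factor = 4.00 μM / (0.278 nM) = 14388
Step-4 factor = 14388 / 720 = 19.984
v = 16 mL / 19.984 = 0.801 mL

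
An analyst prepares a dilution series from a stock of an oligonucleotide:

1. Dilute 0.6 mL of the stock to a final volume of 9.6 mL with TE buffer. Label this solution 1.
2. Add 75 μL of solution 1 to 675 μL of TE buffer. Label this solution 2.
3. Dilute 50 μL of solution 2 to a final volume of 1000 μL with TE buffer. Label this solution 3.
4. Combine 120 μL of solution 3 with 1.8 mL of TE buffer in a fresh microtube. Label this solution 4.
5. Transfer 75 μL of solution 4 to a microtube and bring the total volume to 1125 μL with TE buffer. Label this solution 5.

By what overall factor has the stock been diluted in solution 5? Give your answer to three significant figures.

Step 1: 0.6 mL brought to 9.6 mL → factor 9.6/0.6 = 16
Step 2: 75 μL + 675 μL = 750 μL total → factor 750/75 = 10
Step 3: 50 μL brought to 1000 μL → factor 1000/50 = 20
Step 4: 120 μL + 1.8 mL = 1920 μL total → factor 1920/120 = 16
Step 5: 75 μL brought to 1125 μL → factor 1125/75 = 15
Overall dilution factor = 16 × 10 × 20 × 16 × 15 = 7.68 × 10^5

7.68 × 10^5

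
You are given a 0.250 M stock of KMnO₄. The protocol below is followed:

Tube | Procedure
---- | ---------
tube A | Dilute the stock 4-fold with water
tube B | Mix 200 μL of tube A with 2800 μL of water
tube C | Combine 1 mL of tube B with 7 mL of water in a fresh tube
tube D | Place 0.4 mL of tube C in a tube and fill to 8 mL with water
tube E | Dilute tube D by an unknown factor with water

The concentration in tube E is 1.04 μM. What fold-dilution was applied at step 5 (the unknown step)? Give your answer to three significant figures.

25.0-fold

Step 1: 4-fold → factor 4
Step 2: 200 μL + 2800 μL = 3000 μL total → factor 3000/200 = 15
Step 3: 1 mL + 7 mL = 8 mL total → factor 8/1 = 8
Step 4: 0.4 mL brought to 8 mL → factor 8/0.4 = 20
Step 5: unknown factor x
Product of known-step factors = 9600
Overall factor = 0.250 M / (1.04 μM) = 2.4038 × 10^5
x = 2.4038 × 10^5 / 9600 = 25.0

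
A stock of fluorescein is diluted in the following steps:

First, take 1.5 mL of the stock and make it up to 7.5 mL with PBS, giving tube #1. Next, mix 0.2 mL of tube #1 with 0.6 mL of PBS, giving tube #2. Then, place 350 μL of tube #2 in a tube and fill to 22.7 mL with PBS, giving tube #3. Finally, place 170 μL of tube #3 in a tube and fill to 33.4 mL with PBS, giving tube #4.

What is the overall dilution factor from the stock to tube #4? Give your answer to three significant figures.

2.55 × 10^5

Step 1: 1.5 mL brought to 7.5 mL → factor 7.5/1.5 = 5
Step 2: 0.2 mL + 0.6 mL = 0.8 mL total → factor 0.8/0.2 = 4
Step 3: 350 μL brought to 22.7 mL → factor 22700/350 = 64.857
Step 4: 170 μL brought to 33.4 mL → factor 33400/170 = 196.47
Overall dilution factor = 5 × 4 × 64.857 × 196.47 = 2.5485 × 10^5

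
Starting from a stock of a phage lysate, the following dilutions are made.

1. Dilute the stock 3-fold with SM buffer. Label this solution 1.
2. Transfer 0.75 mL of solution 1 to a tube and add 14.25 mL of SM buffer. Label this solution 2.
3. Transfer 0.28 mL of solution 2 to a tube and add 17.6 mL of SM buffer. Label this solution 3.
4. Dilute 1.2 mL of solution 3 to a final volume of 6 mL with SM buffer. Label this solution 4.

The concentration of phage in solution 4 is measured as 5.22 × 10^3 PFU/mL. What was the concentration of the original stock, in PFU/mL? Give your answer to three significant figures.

1.00 × 10^8 PFU/mL

Step 1: 3-fold → factor 3
Step 2: 0.75 mL + 14.25 mL = 15 mL total → factor 15/0.75 = 20
Step 3: 0.28 mL + 17.6 mL = 17.88 mL total → factor 17.88/0.28 = 63.857
Step 4: 1.2 mL brought to 6 mL → factor 6/1.2 = 5
Overall dilution factor = 3 × 20 × 63.857 × 5 = 19157
Stock = 5.22 × 10^3 PFU/mL × 19157 = 1.00 × 10^8 PFU/mL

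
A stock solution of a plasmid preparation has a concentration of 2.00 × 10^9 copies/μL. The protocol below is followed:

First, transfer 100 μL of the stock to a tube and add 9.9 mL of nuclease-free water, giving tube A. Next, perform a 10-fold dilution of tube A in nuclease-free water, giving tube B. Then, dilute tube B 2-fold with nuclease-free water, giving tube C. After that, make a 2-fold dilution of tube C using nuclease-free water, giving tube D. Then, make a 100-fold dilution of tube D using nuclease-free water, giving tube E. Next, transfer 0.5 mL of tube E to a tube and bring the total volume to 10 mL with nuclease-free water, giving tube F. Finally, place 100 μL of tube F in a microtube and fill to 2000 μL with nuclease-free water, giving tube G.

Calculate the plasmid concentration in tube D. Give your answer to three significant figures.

5.00 × 10^5 copies/μL

Step 1: 100 μL + 9.9 mL = 10000 μL total → factor 10000/100 = 100
Step 2: 10-fold → factor 10
Step 3: 2-fold → factor 2
Step 4: 2-fold → factor 2
Dilution factor through tube D = 100 × 10 × 2 × 2 = 4000
[tube D] = 2.00 × 10^9 copies/μL / 4000 = 5.00 × 10^5 copies/μL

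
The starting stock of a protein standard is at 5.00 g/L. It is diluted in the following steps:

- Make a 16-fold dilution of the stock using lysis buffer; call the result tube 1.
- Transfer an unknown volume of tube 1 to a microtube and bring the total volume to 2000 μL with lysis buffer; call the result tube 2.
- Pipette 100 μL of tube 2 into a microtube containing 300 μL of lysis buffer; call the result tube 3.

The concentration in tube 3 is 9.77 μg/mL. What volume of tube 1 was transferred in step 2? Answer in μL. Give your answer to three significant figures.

Step 1: 16-fold → factor 16
Step 2: v brought to 2000 μL → factor = 2000 μL/v
Step 3: 100 μL + 300 μL = 400 μL total → factor 400/100 = 4
Product of known-step factors = 64
Overall factor = 5.00 g/L / (9.77 μg/mL) = 511.77
Step-2 factor = 511.77 / 64 = 7.9964
v = 2000 μL / 7.9964 = 250 μL

250 μL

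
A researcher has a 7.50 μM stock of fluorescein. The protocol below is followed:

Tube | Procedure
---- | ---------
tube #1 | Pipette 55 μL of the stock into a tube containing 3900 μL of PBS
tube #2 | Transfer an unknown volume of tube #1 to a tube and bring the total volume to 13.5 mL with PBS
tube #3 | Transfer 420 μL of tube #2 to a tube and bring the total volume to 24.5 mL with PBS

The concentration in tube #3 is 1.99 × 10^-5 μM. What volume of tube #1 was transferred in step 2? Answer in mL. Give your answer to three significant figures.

0.150 mL

Step 1: 55 μL + 3900 μL = 3955 μL total → factor 3955/55 = 71.909
Step 2: v brought to 13.5 mL → factor = 13.5 mL/v
Step 3: 420 μL brought to 24.5 mL → factor 24500/420 = 58.333
Product of known-step factors = 4194.7
Overall factor = 7.50 μM / (1.99 × 10^-5 μM) = 3.7688 × 10^5
Step-2 factor = 3.7688 × 10^5 / 4194.7 = 89.848
v = 13.5 mL / 89.848 = 0.150 mL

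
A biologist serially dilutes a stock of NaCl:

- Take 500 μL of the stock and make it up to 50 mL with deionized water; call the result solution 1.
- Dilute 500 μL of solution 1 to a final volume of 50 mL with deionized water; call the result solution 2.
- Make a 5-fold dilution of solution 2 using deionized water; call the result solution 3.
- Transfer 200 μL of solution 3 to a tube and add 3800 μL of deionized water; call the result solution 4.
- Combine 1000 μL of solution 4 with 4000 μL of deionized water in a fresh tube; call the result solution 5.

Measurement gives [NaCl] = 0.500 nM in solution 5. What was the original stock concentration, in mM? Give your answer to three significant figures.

Step 1: 500 μL brought to 50 mL → factor 50000/500 = 100
Step 2: 500 μL brought to 50 mL → factor 50000/500 = 100
Step 3: 5-fold → factor 5
Step 4: 200 μL + 3800 μL = 4000 μL total → factor 4000/200 = 20
Step 5: 1000 μL + 4000 μL = 5000 μL total → factor 5000/1000 = 5
Overall dilution factor = 100 × 100 × 5 × 20 × 5 = 5 × 10^6
Stock = 0.500 nM × 5 × 10^6 = 2.500 × 10^6 nM = 2.50 mM

2.50 mM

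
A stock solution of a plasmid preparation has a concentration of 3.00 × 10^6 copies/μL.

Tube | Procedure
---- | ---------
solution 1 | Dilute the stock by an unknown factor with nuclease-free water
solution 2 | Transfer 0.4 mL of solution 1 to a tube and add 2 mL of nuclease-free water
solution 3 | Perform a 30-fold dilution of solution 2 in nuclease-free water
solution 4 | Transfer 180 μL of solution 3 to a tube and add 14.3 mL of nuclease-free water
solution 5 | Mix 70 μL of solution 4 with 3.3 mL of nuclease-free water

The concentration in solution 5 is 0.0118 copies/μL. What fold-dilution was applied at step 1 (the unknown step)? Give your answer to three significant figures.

365-fold

Step 1: unknown factor x
Step 2: 0.4 mL + 2 mL = 2.4 mL total → factor 2.4/0.4 = 6
Step 3: 30-fold → factor 30
Step 4: 180 μL + 14.3 mL = 14480 μL total → factor 14480/180 = 80.444
Step 5: 70 μL + 3.3 mL = 3370 μL total → factor 3370/70 = 48.143
Product of known-step factors = 6.9711 × 10^5
Overall factor = 3.00 × 10^6 copies/μL / (0.0118 copies/μL) = 2.5424 × 10^8
x = 2.5424 × 10^8 / 6.9711 × 10^5 = 365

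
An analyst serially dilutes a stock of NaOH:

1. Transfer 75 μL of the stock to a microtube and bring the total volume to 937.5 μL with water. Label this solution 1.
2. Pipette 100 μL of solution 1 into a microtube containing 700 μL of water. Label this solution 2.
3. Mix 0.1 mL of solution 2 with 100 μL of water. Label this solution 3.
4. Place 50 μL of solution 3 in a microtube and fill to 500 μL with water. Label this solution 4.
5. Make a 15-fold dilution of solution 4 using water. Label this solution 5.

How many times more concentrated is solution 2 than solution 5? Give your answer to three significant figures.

300

Step 1: 75 μL brought to 937.5 μL → factor 937.5/75 = 12.5
Step 2: 100 μL + 700 μL = 800 μL total → factor 800/100 = 8
Step 3: 0.1 mL + 100 μL = 0.2 mL total → factor 0.2/0.1 = 2
Step 4: 50 μL brought to 500 μL → factor 500/50 = 10
Step 5: 15-fold → factor 15
Dilution factor to solution 2 = 100; to solution 5 = 30000
[solution 2]/[solution 5] = (factor to solution 5)/(factor to solution 2) = 30000/100 = 300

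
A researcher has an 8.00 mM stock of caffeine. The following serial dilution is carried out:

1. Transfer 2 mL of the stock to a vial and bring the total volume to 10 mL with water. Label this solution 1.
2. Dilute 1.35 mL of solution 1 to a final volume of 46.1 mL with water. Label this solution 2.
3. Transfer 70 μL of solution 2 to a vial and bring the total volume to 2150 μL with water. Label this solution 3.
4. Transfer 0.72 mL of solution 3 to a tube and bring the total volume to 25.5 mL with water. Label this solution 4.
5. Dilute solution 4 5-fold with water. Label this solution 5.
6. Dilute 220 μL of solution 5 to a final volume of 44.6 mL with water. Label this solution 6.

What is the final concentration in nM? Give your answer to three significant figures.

0.0425 nM

Step 1: 2 mL brought to 10 mL → factor 10/2 = 5
Step 2: 1.35 mL brought to 46.1 mL → factor 46.1/1.35 = 34.148
Step 3: 70 μL brought to 2150 μL → factor 2150/70 = 30.714
Step 4: 0.72 mL brought to 25.5 mL → factor 25.5/0.72 = 35.417
Step 5: 5-fold → factor 5
Step 6: 220 μL brought to 44.6 mL → factor 44600/220 = 202.73
Overall dilution factor = 5 × 34.148 × 30.714 × 35.417 × 5 × 202.73 = 1.8826 × 10^8
Final = 8.00 mM / 1.8826 × 10^8 = 4.249 × 10^-8 mM = 0.0425 nM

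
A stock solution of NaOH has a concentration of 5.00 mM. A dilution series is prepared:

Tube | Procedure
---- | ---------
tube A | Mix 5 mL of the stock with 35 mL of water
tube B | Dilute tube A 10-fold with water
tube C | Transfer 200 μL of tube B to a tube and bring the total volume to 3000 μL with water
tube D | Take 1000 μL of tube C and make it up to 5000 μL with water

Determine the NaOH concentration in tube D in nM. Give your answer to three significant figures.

Step 1: 5 mL + 35 mL = 40 mL total → factor 40/5 = 8
Step 2: 10-fold → factor 10
Step 3: 200 μL brought to 3000 μL → factor 3000/200 = 15
Step 4: 1000 μL brought to 5000 μL → factor 5000/1000 = 5
Overall dilution factor = 8 × 10 × 15 × 5 = 6000
Final = 5.00 mM / 6000 = 0.0008333 mM = 833 nM

833 nM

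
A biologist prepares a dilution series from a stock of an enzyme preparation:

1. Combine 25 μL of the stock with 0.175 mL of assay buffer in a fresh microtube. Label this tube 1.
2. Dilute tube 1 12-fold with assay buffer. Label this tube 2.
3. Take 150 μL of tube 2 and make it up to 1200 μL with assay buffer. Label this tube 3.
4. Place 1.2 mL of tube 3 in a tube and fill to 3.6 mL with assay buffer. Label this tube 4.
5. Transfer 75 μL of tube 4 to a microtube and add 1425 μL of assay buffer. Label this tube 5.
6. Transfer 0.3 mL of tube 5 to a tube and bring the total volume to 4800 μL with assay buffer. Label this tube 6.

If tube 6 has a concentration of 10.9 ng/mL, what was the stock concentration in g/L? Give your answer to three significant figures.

8.04 g/L

Step 1: 25 μL + 0.175 mL = 200 μL total → factor 200/25 = 8
Step 2: 12-fold → factor 12
Step 3: 150 μL brought to 1200 μL → factor 1200/150 = 8
Step 4: 1.2 mL brought to 3.6 mL → factor 3.6/1.2 = 3
Step 5: 75 μL + 1425 μL = 1500 μL total → factor 1500/75 = 20
Step 6: 0.3 mL brought to 4800 μL → factor 4.8/0.3 = 16
Overall dilution factor = 8 × 12 × 8 × 3 × 20 × 16 = 7.3728 × 10^5
Stock = 10.9 ng/mL × 7.3728 × 10^5 = 8.036 × 10^6 ng/mL = 8.04 g/L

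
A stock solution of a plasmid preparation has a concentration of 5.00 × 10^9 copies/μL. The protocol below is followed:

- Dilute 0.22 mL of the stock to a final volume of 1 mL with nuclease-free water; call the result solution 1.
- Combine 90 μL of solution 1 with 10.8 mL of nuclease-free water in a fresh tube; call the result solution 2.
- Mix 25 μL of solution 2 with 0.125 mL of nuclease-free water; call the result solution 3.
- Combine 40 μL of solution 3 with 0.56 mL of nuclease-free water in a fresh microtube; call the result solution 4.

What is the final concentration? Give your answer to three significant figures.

1.01 × 10^5 copies/μL

Step 1: 0.22 mL brought to 1 mL → factor 1/0.22 = 4.5455
Step 2: 90 μL + 10.8 mL = 10890 μL total → factor 10890/90 = 121
Step 3: 25 μL + 0.125 mL = 150 μL total → factor 150/25 = 6
Step 4: 40 μL + 0.56 mL = 600 μL total → factor 600/40 = 15
Overall dilution factor = 4.5455 × 121 × 6 × 15 = 49500
Final = 5.00 × 10^9 copies/μL / 49500 = 1.01 × 10^5 copies/μL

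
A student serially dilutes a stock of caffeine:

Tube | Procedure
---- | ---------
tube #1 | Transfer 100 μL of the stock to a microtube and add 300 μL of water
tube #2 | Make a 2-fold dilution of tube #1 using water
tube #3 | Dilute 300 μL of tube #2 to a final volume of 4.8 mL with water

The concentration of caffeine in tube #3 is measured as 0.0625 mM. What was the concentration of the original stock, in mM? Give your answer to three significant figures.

8.00 mM

Step 1: 100 μL + 300 μL = 400 μL total → factor 400/100 = 4
Step 2: 2-fold → factor 2
Step 3: 300 μL brought to 4.8 mL → factor 4800/300 = 16
Overall dilution factor = 4 × 2 × 16 = 128
Stock = 0.0625 mM × 128 = 8.00 mM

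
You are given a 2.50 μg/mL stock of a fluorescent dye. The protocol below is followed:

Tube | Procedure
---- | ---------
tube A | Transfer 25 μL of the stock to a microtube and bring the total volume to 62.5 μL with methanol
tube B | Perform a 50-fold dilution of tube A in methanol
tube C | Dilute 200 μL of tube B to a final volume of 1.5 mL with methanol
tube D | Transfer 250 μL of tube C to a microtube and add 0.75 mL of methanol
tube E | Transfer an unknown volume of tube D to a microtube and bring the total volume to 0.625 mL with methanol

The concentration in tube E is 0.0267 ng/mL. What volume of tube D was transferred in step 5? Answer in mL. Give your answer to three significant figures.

Step 1: 25 μL brought to 62.5 μL → factor 62.5/25 = 2.5
Step 2: 50-fold → factor 50
Step 3: 200 μL brought to 1.5 mL → factor 1500/200 = 7.5
Step 4: 250 μL + 0.75 mL = 1000 μL total → factor 1000/250 = 4
Step 5: v brought to 0.625 mL → factor = 0.625 mL/v
Product of known-step factors = 3750
Overall factor = 2.50 μg/mL / (0.0267 ng/mL) = 93633
Step-5 factor = 93633 / 3750 = 24.969
v = 0.625 mL / 24.969 = 0.0250 mL

0.0250 mL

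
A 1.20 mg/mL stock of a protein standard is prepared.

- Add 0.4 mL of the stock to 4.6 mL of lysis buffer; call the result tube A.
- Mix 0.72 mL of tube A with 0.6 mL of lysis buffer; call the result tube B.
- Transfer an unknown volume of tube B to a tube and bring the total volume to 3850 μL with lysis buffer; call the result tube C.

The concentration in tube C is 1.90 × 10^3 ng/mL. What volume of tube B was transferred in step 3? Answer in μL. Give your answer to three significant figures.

140 μL

Step 1: 0.4 mL + 4.6 mL = 5 mL total → factor 5/0.4 = 12.5
Step 2: 0.72 mL + 0.6 mL = 1.32 mL total → factor 1.32/0.72 = 1.8333
Step 3: v brought to 3850 μL → factor = 3850 μL/v
Product of known-step factors = 22.917
Overall factor = 1.20 mg/mL / (1.90 × 10^3 ng/mL) = 631.58
Step-3 factor = 631.58 / 22.917 = 27.56
v = 3850 μL / 27.56 = 140 μL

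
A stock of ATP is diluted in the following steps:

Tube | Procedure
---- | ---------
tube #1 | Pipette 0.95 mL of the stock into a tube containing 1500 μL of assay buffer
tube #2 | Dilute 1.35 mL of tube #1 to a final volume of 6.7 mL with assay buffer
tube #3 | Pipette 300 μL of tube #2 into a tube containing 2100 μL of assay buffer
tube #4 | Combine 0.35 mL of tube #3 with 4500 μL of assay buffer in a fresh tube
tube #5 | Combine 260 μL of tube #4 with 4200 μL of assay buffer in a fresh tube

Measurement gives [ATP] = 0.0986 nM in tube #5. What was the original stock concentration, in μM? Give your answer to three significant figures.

Step 1: 0.95 mL + 1500 μL = 2.45 mL total → factor 2.45/0.95 = 2.5789
Step 2: 1.35 mL brought to 6.7 mL → factor 6.7/1.35 = 4.963
Step 3: 300 μL + 2100 μL = 2400 μL total → factor 2400/300 = 8
Step 4: 0.35 mL + 4500 μL = 4.85 mL total → factor 4.85/0.35 = 13.857
Step 5: 260 μL + 4200 μL = 4460 μL total → factor 4460/260 = 17.154
Overall dilution factor = 2.5789 × 4.963 × 8 × 13.857 × 17.154 = 24339
Stock = 0.0986 nM × 24339 = 2400 nM = 2.40 μM

2.40 μM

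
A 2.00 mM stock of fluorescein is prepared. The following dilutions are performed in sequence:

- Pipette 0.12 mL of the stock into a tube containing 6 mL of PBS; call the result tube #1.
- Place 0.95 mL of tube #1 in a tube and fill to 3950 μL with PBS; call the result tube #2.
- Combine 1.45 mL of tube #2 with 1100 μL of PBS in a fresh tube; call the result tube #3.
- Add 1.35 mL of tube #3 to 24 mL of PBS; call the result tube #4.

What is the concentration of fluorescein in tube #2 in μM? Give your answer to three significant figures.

9.43 μM

Step 1: 0.12 mL + 6 mL = 6.12 mL total → factor 6.12/0.12 = 51
Step 2: 0.95 mL brought to 3950 μL → factor 3.95/0.95 = 4.1579
Dilution factor through tube #2 = 51 × 4.1579 = 212.05
[tube #2] = 2.00 mM / 212.05 = 0.009432 mM = 9.43 μM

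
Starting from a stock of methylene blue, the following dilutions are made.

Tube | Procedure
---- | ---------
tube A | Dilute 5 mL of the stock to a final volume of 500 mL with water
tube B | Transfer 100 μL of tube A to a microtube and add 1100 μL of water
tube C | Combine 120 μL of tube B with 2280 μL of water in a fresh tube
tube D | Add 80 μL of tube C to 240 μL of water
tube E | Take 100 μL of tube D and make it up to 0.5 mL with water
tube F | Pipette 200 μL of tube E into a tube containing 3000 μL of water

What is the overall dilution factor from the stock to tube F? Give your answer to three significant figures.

7.68 × 10^6

Step 1: 5 mL brought to 500 mL → factor 500/5 = 100
Step 2: 100 μL + 1100 μL = 1200 μL total → factor 1200/100 = 12
Step 3: 120 μL + 2280 μL = 2400 μL total → factor 2400/120 = 20
Step 4: 80 μL + 240 μL = 320 μL total → factor 320/80 = 4
Step 5: 100 μL brought to 0.5 mL → factor 500/100 = 5
Step 6: 200 μL + 3000 μL = 3200 μL total → factor 3200/200 = 16
Overall dilution factor = 100 × 12 × 20 × 4 × 5 × 16 = 7.68 × 10^6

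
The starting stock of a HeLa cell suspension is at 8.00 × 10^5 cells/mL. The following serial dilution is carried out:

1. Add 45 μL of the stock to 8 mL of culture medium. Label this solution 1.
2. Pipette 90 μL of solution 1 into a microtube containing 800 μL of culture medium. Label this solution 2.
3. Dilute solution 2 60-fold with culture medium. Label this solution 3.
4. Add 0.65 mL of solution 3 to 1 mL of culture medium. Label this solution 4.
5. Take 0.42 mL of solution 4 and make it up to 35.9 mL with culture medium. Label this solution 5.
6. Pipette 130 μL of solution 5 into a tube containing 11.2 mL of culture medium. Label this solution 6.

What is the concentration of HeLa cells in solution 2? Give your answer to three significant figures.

Step 1: 45 μL + 8 mL = 8045 μL total → factor 8045/45 = 178.78
Step 2: 90 μL + 800 μL = 890 μL total → factor 890/90 = 9.8889
Dilution factor through solution 2 = 178.78 × 9.8889 = 1767.9
[solution 2] = 8.00 × 10^5 cells/mL / 1767.9 = 453 cells/mL

453 cells/mL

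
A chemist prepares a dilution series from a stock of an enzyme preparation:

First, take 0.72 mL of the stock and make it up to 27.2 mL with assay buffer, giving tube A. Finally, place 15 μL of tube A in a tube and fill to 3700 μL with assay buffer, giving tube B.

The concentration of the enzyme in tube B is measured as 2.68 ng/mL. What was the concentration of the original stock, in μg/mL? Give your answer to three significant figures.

Step 1: 0.72 mL brought to 27.2 mL → factor 27.2/0.72 = 37.778
Step 2: 15 μL brought to 3700 μL → factor 3700/15 = 246.67
Overall dilution factor = 37.778 × 246.67 = 9318.5
Stock = 2.68 ng/mL × 9318.5 = 2.497 × 10^4 ng/mL = 25.0 μg/mL

25.0 μg/mL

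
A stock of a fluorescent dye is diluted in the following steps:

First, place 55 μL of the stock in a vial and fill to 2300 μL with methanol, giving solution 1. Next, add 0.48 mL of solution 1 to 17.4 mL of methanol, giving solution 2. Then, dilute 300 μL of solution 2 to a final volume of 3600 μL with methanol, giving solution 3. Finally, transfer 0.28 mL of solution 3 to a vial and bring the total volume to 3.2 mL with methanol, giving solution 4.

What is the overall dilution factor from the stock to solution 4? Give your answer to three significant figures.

2.14 × 10^5

Step 1: 55 μL brought to 2300 μL → factor 2300/55 = 41.818
Step 2: 0.48 mL + 17.4 mL = 17.88 mL total → factor 17.88/0.48 = 37.25
Step 3: 300 μL brought to 3600 μL → factor 3600/300 = 12
Step 4: 0.28 mL brought to 3.2 mL → factor 3.2/0.28 = 11.429
Overall dilution factor = 41.818 × 37.25 × 12 × 11.429 = 2.1363 × 10^5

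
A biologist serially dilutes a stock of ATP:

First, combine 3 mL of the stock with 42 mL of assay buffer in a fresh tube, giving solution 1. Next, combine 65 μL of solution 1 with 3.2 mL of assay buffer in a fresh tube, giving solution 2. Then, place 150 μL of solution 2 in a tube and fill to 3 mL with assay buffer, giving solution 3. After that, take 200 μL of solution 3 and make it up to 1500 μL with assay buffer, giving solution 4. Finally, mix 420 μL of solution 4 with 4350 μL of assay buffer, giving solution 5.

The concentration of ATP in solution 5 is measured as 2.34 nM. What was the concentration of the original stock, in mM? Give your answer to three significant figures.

3.00 mM

Step 1: 3 mL + 42 mL = 45 mL total → factor 45/3 = 15
Step 2: 65 μL + 3.2 mL = 3265 μL total → factor 3265/65 = 50.231
Step 3: 150 μL brought to 3 mL → factor 3000/150 = 20
Step 4: 200 μL brought to 1500 μL → factor 1500/200 = 7.5
Step 5: 420 μL + 4350 μL = 4770 μL total → factor 4770/420 = 11.357
Overall dilution factor = 15 × 50.231 × 20 × 7.5 × 11.357 = 1.2836 × 10^6
Stock = 2.34 nM × 1.2836 × 10^6 = 3.004 × 10^6 nM = 3.00 mM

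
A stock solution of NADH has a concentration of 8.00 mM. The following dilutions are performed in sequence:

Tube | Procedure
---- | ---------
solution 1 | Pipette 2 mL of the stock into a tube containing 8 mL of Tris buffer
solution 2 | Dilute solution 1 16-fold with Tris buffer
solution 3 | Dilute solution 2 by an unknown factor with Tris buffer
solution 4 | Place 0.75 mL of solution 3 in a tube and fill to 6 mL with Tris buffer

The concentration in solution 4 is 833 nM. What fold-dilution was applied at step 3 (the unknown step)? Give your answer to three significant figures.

Step 1: 2 mL + 8 mL = 10 mL total → factor 10/2 = 5
Step 2: 16-fold → factor 16
Step 3: unknown factor x
Step 4: 0.75 mL brought to 6 mL → factor 6/0.75 = 8
Product of known-step factors = 640
Overall factor = 8.00 mM / (833 nM) = 9603.8
x = 9603.8 / 640 = 15.0

15.0-fold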